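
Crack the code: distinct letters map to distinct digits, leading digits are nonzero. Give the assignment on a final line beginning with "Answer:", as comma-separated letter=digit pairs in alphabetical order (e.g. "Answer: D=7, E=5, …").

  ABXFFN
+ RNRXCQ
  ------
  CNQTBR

Step 1. [col 1: N + Q ≡ R (mod 10)] column 1 (N + Q ≡ R (mod 10), carry-in 0) doesn't pin R yet; pick R=6 and continue, so R=6.
Step 2. [col 1: N + Q ≡ R (mod 10)] N=7 is one option consistent with column 1 (N + Q ≡ R (mod 10), carry-in 0) — take it. So N=7.
Step 3. [col 1: N + Q ≡ R (mod 10)] column 1: given N=7, R=6, carry-in 0, and digits 6,7 already taken and all letters distinct, N+Q≡R (mod 10) forces Q=9 ⇒ Q=9.
Step 4. [col 2: F + C ≡ B (mod 10)] several values work for B in column 2 (F + C ≡ B (mod 10), carry-in 1); try B=0, so B=0.
Step 5. [col 2: F + C ≡ B (mod 10)] C=8 is one option consistent with column 2 (F + C ≡ B (mod 10), carry-in 1) — take it. So C=8.
Step 6. [col 2: F + C ≡ B (mod 10)] column 2: given C=8, B=0, carry-in 1, and digits 0,6,7,8,9 already taken and all letters distinct, F+C≡B (mod 10) forces F=1. So F=1.
Step 7. [col 3: F + X ≡ T (mod 10)] column 3 (F + X ≡ T (mod 10), carry-in 1) doesn't pin T yet; pick T=5 and continue. So T=5.
Step 8. [col 3: F + X ≡ T (mod 10)] from column 3 (F=1, T=5, carry-in 1, digits 0,1,5,6,7,8,9 already taken and all letters distinct): X must equal 3 ⇒ X=3.
Step 9. [col 6: A + R ≡ C (mod 10)] column 6 reads A+R+carry(0)=C with R=6, C=8; with digits 0,1,3,5,6,7,8,9 already taken and all letters distinct, the only value for A is 2. So A=2.

Answer: A=2, B=0, C=8, F=1, N=7, Q=9, R=6, T=5, X=3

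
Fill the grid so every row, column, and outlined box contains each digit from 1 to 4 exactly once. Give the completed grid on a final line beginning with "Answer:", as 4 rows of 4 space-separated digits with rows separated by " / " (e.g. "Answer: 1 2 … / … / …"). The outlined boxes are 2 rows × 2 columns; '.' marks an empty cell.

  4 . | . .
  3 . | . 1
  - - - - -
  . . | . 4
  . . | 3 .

Step 1. [r2c2∈{2}] r2c2's peers cover all but 2, so r2c2=2.
Step 2. [r4c4∈{2}] only 2 remains possible at r4c4. So r4c4=2.
Step 3. [r4c1∈{1}] nothing but 1 survives at r4c1 ⇒ r4c1=1.
Step 4. [r1c4∈{3}] r1c4's peers cover all but 3 ⇒ r1c4=3.
Step 5. [r3c1∈{2}] r3c1's peers cover all but 2, so r3c1=2.
Step 6. [r4c2∈{4}] r4c2 has the single candidate 4. So r4c2=4.
Step 7. [r3c2∈{3}] r3c2's peers cover all but 3. So r3c2=3.
Step 8. [r2c3∈{4}] r2c3 is down to just 4, so r2c3=4.
Step 9. [r1c3∈{2}] r1c3 has the single candidate 2. So r1c3=2.
Step 10. [r1c2∈{1}] r1c2 is down to just 1, so r1c2=1.
Step 11. [r3c3∈{1}] only 1 remains possible at r3c3, so r3c3=1.

Answer: 4 1 2 3 / 3 2 4 1 / 2 3 1 4 / 1 4 3 2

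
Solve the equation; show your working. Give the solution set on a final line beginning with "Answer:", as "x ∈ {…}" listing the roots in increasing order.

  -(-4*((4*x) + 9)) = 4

Step 1. [-(-4*((4*x) + 9)) = 4] LHS negated; negate both sides, so neg: -4*((4*x) + 9) = -4.
Step 2. [-4*((4*x) + 9) = -4] divide by the outer -4 ⇒ div: (4*x) + 9 = 1.
Step 3. [(4*x) + 9 = 1] +9 is outermost — subtract 9 both sides, so sub: 4*x = -8.
Step 4. [4*x = -8] 4 out front; divide by 4. So div: x = -2.

Answer: x ∈ {-2}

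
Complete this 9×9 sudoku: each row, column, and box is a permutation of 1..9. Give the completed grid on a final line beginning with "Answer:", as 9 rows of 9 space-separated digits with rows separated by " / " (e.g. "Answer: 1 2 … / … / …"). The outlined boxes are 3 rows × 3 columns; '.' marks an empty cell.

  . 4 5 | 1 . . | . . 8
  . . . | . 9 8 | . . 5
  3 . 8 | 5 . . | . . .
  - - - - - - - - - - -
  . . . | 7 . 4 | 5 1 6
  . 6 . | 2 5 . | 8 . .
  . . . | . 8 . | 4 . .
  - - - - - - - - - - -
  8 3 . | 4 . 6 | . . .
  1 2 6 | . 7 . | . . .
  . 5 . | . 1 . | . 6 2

Step 1. [r6c8∈{2,3,7,9}] r6c8 is the only open cell in box 6 admitting 2 ⇒ r6c8=2.
Step 2. [r4c5∈{3}] r4c5's peers cover all but 3, so r4c5=3.
Step 3. [r2c8∈{3,4,7}] r2c8 is the only open cell in row 2 admitting 4 ⇒ r2c8=4.
Step 4. [r8c8∈{3,5,8,9}] across col 8, 8 lands solely at r8c8 ⇒ r8c8=8.
Step 5. [r7c8∈{5,7,9}] row 7 places 5 nowhere but r7c8 ⇒ r7c8=5.
Step 6. [r9c4∈{3,8,9}] row 9 places 8 nowhere but r9c4, so r9c4=8.
Step 7. [r8c6∈{3,5,9}] 5 has one home in row 8: r8c6. So r8c6=5.
Step 8. [r6c1∈{5,7,9}] across row 6, 5 lands solely at r6c1, so r6c1=5.
Step 9. [r6c4∈{6,9}] across row 6, 6 lands solely at r6c4, so r6c4=6.
Step 10. [r8c4∈{3,9}] across col 4, 9 lands solely at r8c4, so r8c4=9.
Step 11. [r8c7∈{3}] r8c7's peers cover all but 3 ⇒ r8c7=3.
Step 12. [r1c8∈{3,7,9}] box 3 places 3 nowhere but r1c8. So r1c8=3.
Step 13. [r3c5∈{2,4,6}] 4 has one home in row 3: r3c5 ⇒ r3c5=4.
Step 14. [r3c7∈{1,2,6,7,9}] row 3 places 6 nowhere but r3c7, so r3c7=6.
Step 15. [r2c1∈{2,6,7}] row 2 places 6 nowhere but r2c1 ⇒ r2c1=6.
Step 16. [r3c6∈{2,7}] in row 3, 2 fits only at r3c6. So r3c6=2.
Step 17. [r1c6∈{7}] r1c6's peers cover all but 7. So r1c6=7.
Step 18. [r4c2∈{8,9}] row 4 has a naked pair {2,9} at r4c1 and r4c3. So r4c2≠9.
Step 19. [r9c1∈{4,7,9}] col 1 has a naked pair {2,9} at r1c1 and r4c1. So r9c1≠9.
Step 20. [r6c3∈{1,3,7,9}] r4c1 and r4c3 in box 4 both hold exactly {2,9}; those values are spoken for ⇒ r6c3≠9.
Step 21. [r5c3∈{1,3,4,7,9}] the pair r4c1,r4c3 in box 4 locks {2,9} between them, so r5c3≠9.
Step 22. [r5c1∈{4,7,9}] r1c1 and r4c1 in col 1 both hold exactly {2,9}; those values are spoken for. So r5c1≠9.
Step 23. [r6c2∈{1,7,9}] box 4 has a naked pair {2,9} at r4c1 and r4c3. So r6c2≠9.
Step 24. [r3c2∈{1,7,9}] across col 2, 9 lands solely at r3c2 ⇒ r3c2=9.
Step 25. [r5c8∈{7,9}] across col 8, 9 lands solely at r5c8. So r5c8=9.
Step 26. [r7c9∈{1,7,9}] in col 9, 9 fits only at r7c9, so r7c9=9.
Step 27. [r7c3∈{7}] r7c3 has the single candidate 7 ⇒ r7c3=7.
Step 28. [r2c2∈{1,7}] 7 has one home in box 1: r2c2. So r2c2=7.
Step 29. [r2c3∈{1,2}] box 1 places 1 nowhere but r2c3 ⇒ r2c3=1.
Step 30. [r6c9∈{3,7}] r6c9 is the only open cell in row 6 admitting 7, so r6c9=7.
Step 31. [r1c1∈{2}] r1c1 is down to just 2 ⇒ r1c1=2.
Step 32. [r9c3∈{4,9}] r9c3 is the only open cell in row 9 admitting 9 ⇒ r9c3=9.
Step 33. [r5c3∈{3,4}] across col 3, 4 lands solely at r5c3, so r5c3=4.
Step 34. [r6c6∈{1,9}] in row 6, 9 fits only at r6c6 ⇒ r6c6=9.
Step 35. [r5c6∈{1}] r5c6 has the single candidate 1. So r5c6=1.
Step 36. [r2c7∈{2}] r2c7's peers cover all but 2, so r2c7=2.
Step 37. [r7c7∈{1}] r7c7 has the single candidate 1. So r7c7=1.
Step 38. [r9c6∈{3}] nothing but 3 survives at r9c6 ⇒ r9c6=3.
Step 39. [r2c4∈{3}] r2c4 is down to just 3. So r2c4=3.
Step 40. [r3c8∈{7}] r3c8's peers cover all but 7, so r3c8=7.
Step 41. [r5c1∈{7}] r5c1's peers cover all but 7 ⇒ r5c1=7.
Step 42. [r7c5∈{2}] only 2 remains possible at r7c5 ⇒ r7c5=2.
Step 43. [r3c9∈{1}] r3c9 has the single candidate 1. So r3c9=1.
Step 44. [r4c1∈{9}] r4c1 is down to just 9 ⇒ r4c1=9.
Step 45. [r4c3∈{2}] nothing but 2 survives at r4c3, so r4c3=2.
Step 46. [r9c1∈{4}] only 4 remains possible at r9c1, so r9c1=4.
Step 47. [r1c5∈{6}] r1c5 is down to just 6, so r1c5=6.
Step 48. [r6c2∈{1}] r6c2's peers cover all but 1, so r6c2=1.
Step 49. [r8c9∈{4}] nothing but 4 survives at r8c9 ⇒ r8c9=4.
Step 50. [r5c9∈{3}] nothing but 3 survives at r5c9, so r5c9=3.
Step 51. [r6c3∈{3}] nothing but 3 survives at r6c3, so r6c3=3.
Step 52. [r9c7∈{7}] r9c7 is down to just 7. So r9c7=7.
Step 53. [r4c2∈{8}] r4c2 has the single candidate 8. So r4c2=8.
Step 54. [r1c7∈{9}] only 9 remains possible at r1c7, so r1c7=9.

Answer: 2 4 5 1 6 7 9 3 8 / 6 7 1 3 9 8 2 4 5 / 3 9 8 5 4 2 6 7 1 / 9 8 2 7 3 4 5 1 6 / 7 6 4 2 5 1 8 9 3 / 5 1 3 6 8 9 4 2 7 / 8 3 7 4 2 6 1 5 9 / 1 2 6 9 7 5 3 8 4 / 4 5 9 8 1 3 7 6 2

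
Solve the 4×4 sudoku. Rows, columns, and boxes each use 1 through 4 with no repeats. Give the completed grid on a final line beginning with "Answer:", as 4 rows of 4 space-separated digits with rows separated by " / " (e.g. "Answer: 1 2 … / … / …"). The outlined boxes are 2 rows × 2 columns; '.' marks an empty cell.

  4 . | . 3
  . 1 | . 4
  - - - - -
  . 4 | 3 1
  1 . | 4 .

Step 1. [r1c2∈{2}] r1c2's peers cover all but 2. So r1c2=2.
Step 2. [r1c3∈{1}] r1c3's peers cover all but 1. So r1c3=1.
Step 3. [r2c1∈{3}] only 3 remains possible at r2c1. So r2c1=3.
Step 4. [r4c2∈{3}] r4c2 is down to just 3 ⇒ r4c2=3.
Step 5. [r3c1∈{2}] r3c1 is down to just 2. So r3c1=2.
Step 6. [r2c3∈{2}] r2c3's peers cover all but 2, so r2c3=2.
Step 7. [r4c4∈{2}] r4c4 has the single candidate 2, so r4c4=2.

Answer: 4 2 1 3 / 3 1 2 4 / 2 4 3 1 / 1 3 4 2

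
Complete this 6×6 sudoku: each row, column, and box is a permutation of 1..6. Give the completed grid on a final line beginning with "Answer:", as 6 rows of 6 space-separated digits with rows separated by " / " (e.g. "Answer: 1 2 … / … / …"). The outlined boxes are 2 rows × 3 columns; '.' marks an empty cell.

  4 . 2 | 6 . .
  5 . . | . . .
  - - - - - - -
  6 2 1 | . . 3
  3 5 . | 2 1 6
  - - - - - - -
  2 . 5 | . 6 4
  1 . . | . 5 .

Step 1. [r5c2∈{3}] r5c2's peers cover all but 3. So r5c2=3.
Step 2. [r2c5∈{2,3,4}] in col 5, 2 fits only at r2c5 ⇒ r2c5=2.
Step 3. [r2c6∈{1}] r2c6 has the single candidate 1. So r2c6=1.
Step 4. [r2c2∈{6}] r2c2's peers cover all but 6, so r2c2=6.
Step 5. [r2c4∈{3,4}] in row 2, 4 fits only at r2c4, so r2c4=4.
Step 6. [r4c3∈{4}] r4c3 is down to just 4 ⇒ r4c3=4.
Step 7. [r3c4∈{5}] r3c4 is down to just 5. So r3c4=5.
Step 8. [r3c5∈{4}] r3c5's peers cover all but 4, so r3c5=4.
Step 9. [r6c6∈{2}] r6c6 is down to just 2, so r6c6=2.
Step 10. [r6c4∈{3}] nothing but 3 survives at r6c4. So r6c4=3.
Step 11. [r6c2∈{4}] r6c2's peers cover all but 4 ⇒ r6c2=4.
Step 12. [r5c4∈{1}] r5c4 is down to just 1. So r5c4=1.
Step 13. [r1c6∈{5}] r1c6 is down to just 5, so r1c6=5.
Step 14. [r1c2∈{1}] r1c2 has the single candidate 1 ⇒ r1c2=1.
Step 15. [r6c3∈{6}] r6c3 is down to just 6 ⇒ r6c3=6.
Step 16. [r2c3∈{3}] r2c3 is down to just 3 ⇒ r2c3=3.
Step 17. [r1c5∈{3}] r1c5's peers cover all but 3, so r1c5=3.

Answer: 4 1 2 6 3 5 / 5 6 3 4 2 1 / 6 2 1 5 4 3 / 3 5 4 2 1 6 / 2 3 5 1 6 4 / 1 4 6 3 5 2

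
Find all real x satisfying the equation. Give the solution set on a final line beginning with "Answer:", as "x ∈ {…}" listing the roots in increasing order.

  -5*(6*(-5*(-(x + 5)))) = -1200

Step 1. [-5*(6*(-5*(-(x + 5)))) = -1200] -5·(inner) — divide through by -5. So div: 6*(-5*(-(x + 5))) = 240.
Step 2. [6*(-5*(-(x + 5))) = 240] divide by the outer 6. So div: -5*(-(x + 5)) = 40.
Step 3. [-5*(-(x + 5)) = 40] -5·(inner) — divide through by -5, so div: -(x + 5) = -8.
Step 4. [-(x + 5) = -8] flip signs both sides ⇒ neg: x + 5 = 8.
Step 5. [x + 5 = 8] 5 comes off first (subtract 5) ⇒ sub: x = 3.

Answer: x ∈ {3}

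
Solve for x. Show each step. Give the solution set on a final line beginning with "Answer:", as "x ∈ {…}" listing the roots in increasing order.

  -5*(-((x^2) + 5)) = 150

Step 1. [-5*(-((x^2) + 5)) = 150] leading coefficient -5: divide by -5, so div: -((x^2) + 5) = -30.
Step 2. [-((x^2) + 5) = -30] flip signs both sides, so neg: (x^2) + 5 = 30.
Step 3. [(x^2) + 5 = 30] peel the +5: subtract 5 from each side, so sub: x^2 = 25.
Step 4. [x^2 = 25] √ both sides: 25 ≥ 0 gives two branches, so sqrt: x = 5 or -5.

Answer: x ∈ {-5, 5}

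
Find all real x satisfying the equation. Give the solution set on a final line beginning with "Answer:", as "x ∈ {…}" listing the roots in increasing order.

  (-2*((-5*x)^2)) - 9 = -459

Step 1. [(-2*((-5*x)^2)) - 9 = -459] 9 comes off first (add 9), so sub: -2*((-5*x)^2) = -450.
Step 2. [-2*((-5*x)^2) = -450] LHS = -2·(…); ÷-2 both sides. So div: (-5*x)^2 = 225.
Step 3. [(-5*x)^2 = 225] √ both sides: 225 ≥ 0 gives two branches, so sqrt: -5*x = 15 or -15.
Step 4. [-5*x = 15 or -15] -5 out front; divide by -5. So div: x = -3 or 3.

Answer: x ∈ {-3, 3}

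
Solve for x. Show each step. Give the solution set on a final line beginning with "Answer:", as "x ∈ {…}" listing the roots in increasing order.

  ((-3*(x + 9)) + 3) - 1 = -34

Step 1. [((-3*(x + 9)) + 3) - 1 = -34] -1 is outermost — add 1 both sides, so sub: (-3*(x + 9)) + 3 = -33.
Step 2. [(-3*(x + 9)) + 3 = -33] -3 divides every term; factor it out, so factor: (x + 9) - 1 = 11.
Step 3. [(x + 9) - 1 = 11] peel the -1: add 1 from each side ⇒ sub: x + 9 = 12.
Step 4. [x + 9 = 12] the outer +9 inverts by subtracting 9 ⇒ sub: x = 3.

Answer: x ∈ {3}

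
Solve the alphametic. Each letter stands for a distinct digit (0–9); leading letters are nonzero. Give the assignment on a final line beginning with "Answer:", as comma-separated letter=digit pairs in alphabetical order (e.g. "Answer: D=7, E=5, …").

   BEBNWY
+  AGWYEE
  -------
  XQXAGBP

Step 1. [col 1: Y + E ≡ P (mod 10)] several values work for P in column 1 (Y + E ≡ P (mod 10), carry-in 0); try P=3 ⇒ P=3.
Step 2. [col 1: Y + E ≡ P (mod 10)] Y=9 is one option consistent with column 1 (Y + E ≡ P (mod 10), carry-in 0) — take it. So Y=9.
Step 3. [col 1: Y + E ≡ P (mod 10)] in column 1 we have Y+E≡P with carry-in 0; given Y=9, P=3 and digits 3,9 already taken and all letters distinct, that pins E to 4 ⇒ E=4.
Step 4. [col 2: W + E ≡ B (mod 10)] several values work for B in column 2 (W + E ≡ B (mod 10), carry-in 1); try B=5, so B=5.
Step 5. [X] adding two 6-digit numbers gives at most 6+1 digits, and here it does — X is that final carry and must be 1. So X=1.
Step 6. [col 2: W + E ≡ B (mod 10)] column 2: given E=4, B=5, carry-in 1, and digits 1,3,4,5,9 already taken and all letters distinct, W+E≡B (mod 10) forces W=0 ⇒ W=0.
Step 7. [col 3: N + Y ≡ G (mod 10)] column 3 (N + Y ≡ G (mod 10), carry-in 0) doesn't pin N yet; pick N=8 and continue, so N=8.
Step 8. [col 3: N + Y ≡ G (mod 10)] in column 3 we have N+Y≡G with carry-in 0; given N=8, Y=9 and digits 0,1,3,4,5,8,9 already taken and all letters distinct, that pins G to 7, so G=7.
Step 9. [col 4: B + W ≡ A (mod 10)] column 4 reads B+W+carry(1)=A with B=5, W=0; with digits 0,1,3,4,5,7,8,9 already taken and all letters distinct, the only value for A is 6 ⇒ A=6.
Step 10. [col 6: B + A ≡ Q (mod 10)] in column 6 we have B+A≡Q with carry-in 1; given B=5, A=6 and digits 0,1,3,4,5,6,7,8,9 already taken and all letters distinct, that pins Q to 2, so Q=2.

Answer: A=6, B=5, E=4, G=7, N=8, P=3, Q=2, W=0, X=1, Y=9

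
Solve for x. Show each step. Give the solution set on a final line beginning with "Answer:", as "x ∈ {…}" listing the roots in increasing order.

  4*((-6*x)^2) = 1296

Step 1. [4*((-6*x)^2) = 1296] divide by the outer 4. So div: (-6*x)^2 = 324.
Step 2. [(-6*x)^2 = 324] √ both sides: 324 ≥ 0 gives two branches ⇒ sqrt: -6*x = 18 or -18.
Step 3. [-6*x = 18 or -18] leading coefficient -6: divide by -6 ⇒ div: x = -3 or 3.

Answer: x ∈ {-3, 3}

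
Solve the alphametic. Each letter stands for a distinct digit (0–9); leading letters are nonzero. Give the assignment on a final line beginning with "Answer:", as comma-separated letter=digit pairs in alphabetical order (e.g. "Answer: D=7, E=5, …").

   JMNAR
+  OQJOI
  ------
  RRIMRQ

Step 1. [col 1: R + I ≡ Q (mod 10)] several values work for I in column 1 (R + I ≡ Q (mod 10), carry-in 0); try I=4. So I=4.
Step 2. [col 1: R + I ≡ Q (mod 10)] no forcing yet in column 1 (carry-in 0); Q=5 is free and consistent — try it. So Q=5.
Step 3. [col 1: R + I ≡ Q (mod 10)] in column 1 we have R+I≡Q with carry-in 0; given I=4, Q=5 and digits 4,5 already taken and all letters distinct, that pins R to 1. So R=1.
Step 4. [col 2: A + O ≡ R (mod 10)] no forcing yet in column 2 (carry-in 0); A=3 is free and consistent — try it ⇒ A=3.
Step 5. [col 2: A + O ≡ R (mod 10)] column 2 reads A+O+carry(0)=R with A=3, R=1; with digits 1,3,4,5 already taken and all letters distinct, the only value for O is 8. So O=8.
Step 6. [col 3: N + J ≡ M (mod 10)] no forcing yet in column 3 (carry-in 1); N=6 is free and consistent — try it. So N=6.
Step 7. [col 3: N + J ≡ M (mod 10)] M=9 is one option consistent with column 3 (N + J ≡ M (mod 10), carry-in 1) — take it, so M=9.
Step 8. [col 3: N + J ≡ M (mod 10)] column 3 reads N+J+carry(1)=M with N=6, M=9; with digits 1,3,4,5,6,8,9 already taken and all letters distinct, the only value for J is 2 ⇒ J=2.

Answer: A=3, I=4, J=2, M=9, N=6, O=8, Q=5, R=1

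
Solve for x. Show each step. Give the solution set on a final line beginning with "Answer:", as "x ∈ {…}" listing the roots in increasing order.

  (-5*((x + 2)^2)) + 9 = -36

Step 1. [(-5*((x + 2)^2)) + 9 = -36] the outer +9 inverts by subtracting 9, so sub: -5*((x + 2)^2) = -45.
Step 2. [-5*((x + 2)^2) = -45] divide by the outer -5. So div: (x + 2)^2 = 9.
Step 3. [(x + 2)^2 = 9] 9 ≥ 0, LHS is (·)² — take ±√, so sqrt: x + 2 = 3 or -3.
Step 4. [x + 2 = 3 or -3] the outer +2 inverts by subtracting 2 ⇒ sub: x = 1 or -5.

Answer: x ∈ {-5, 1}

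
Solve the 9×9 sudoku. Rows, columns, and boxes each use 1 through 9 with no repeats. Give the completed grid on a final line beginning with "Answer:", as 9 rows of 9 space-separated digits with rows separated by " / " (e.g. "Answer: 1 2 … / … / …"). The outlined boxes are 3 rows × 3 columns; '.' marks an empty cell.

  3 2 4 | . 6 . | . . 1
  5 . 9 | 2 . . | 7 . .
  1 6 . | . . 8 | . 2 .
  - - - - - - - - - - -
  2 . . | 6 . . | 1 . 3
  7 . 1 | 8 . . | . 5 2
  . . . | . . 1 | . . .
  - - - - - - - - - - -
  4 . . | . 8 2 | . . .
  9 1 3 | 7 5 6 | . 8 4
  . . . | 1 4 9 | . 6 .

Step 1. [r1c8∈{9}] r1c8 has the single candidate 9 ⇒ r1c8=9.
Step 2. [r3c9∈{5}] nothing but 5 survives at r3c9, so r3c9=5.
Step 3. [r9c9∈{7}] nothing but 7 survives at r9c9. So r9c9=7.
Step 4. [r9c7∈{2,3,5}] in row 9, 3 fits only at r9c7. So r9c7=3.
Step 5. [r5c7∈{4,6,9}] r5c7 is the only open cell in row 5 admitting 6 ⇒ r5c7=6.
Step 6. [r2c2∈{8}] r2c2's peers cover all but 8. So r2c2=8.
Step 7. [r9c2∈{5}] r9c2 is down to just 5 ⇒ r9c2=5.
Step 8. [r6c9∈{8,9}] in col 9, 8 fits only at r6c9. So r6c9=8.
Step 9. [r6c7∈{4,9}] across box 6, 9 lands solely at r6c7. So r6c7=9.
Step 10. [r3c4∈{3,4,9}] 9 has one home in col 4: r3c4, so r3c4=9.
Step 11. [r6c4∈{3,4,5}] across col 4, 4 lands solely at r6c4 ⇒ r6c4=4.
Step 12. [r3c5∈{3,7}] in row 3, 3 fits only at r3c5 ⇒ r3c5=3.
Step 13. [r4c8∈{4,7}] box 6 places 4 nowhere but r4c8, so r4c8=4.
Step 14. [r4c6∈{5,7}] 5 has one home in box 5: r4c6 ⇒ r4c6=5.
Step 15. [r4c2∈{9}] r4c2 has the single candidate 9, so r4c2=9.
Step 16. [r7c3∈{6,7}] 6 has one home in row 7: r7c3, so r7c3=6.
Step 17. [r6c5∈{2,7}] row 6 places 2 nowhere but r6c5 ⇒ r6c5=2.
Step 18. [r4c3∈{8}] nothing but 8 survives at r4c3 ⇒ r4c3=8.
Step 19. [r5c6∈{3}] r5c6 is down to just 3, so r5c6=3.
Step 20. [r6c8∈{7}] nothing but 7 survives at r6c8. So r6c8=7.
Step 21. [r6c2∈{3}] r6c2 is down to just 3. So r6c2=3.
Step 22. [r2c8∈{3}] only 3 remains possible at r2c8. So r2c8=3.
Step 23. [r7c7∈{5}] r7c7 has the single candidate 5 ⇒ r7c7=5.
Step 24. [r7c8∈{1}] nothing but 1 survives at r7c8, so r7c8=1.
Step 25. [r4c5∈{7}] r4c5's peers cover all but 7. So r4c5=7.
Step 26. [r9c1∈{8}] nothing but 8 survives at r9c1 ⇒ r9c1=8.
Step 27. [r2c6∈{4}] r2c6 has the single candidate 4, so r2c6=4.
Step 28. [r6c1∈{6}] r6c1 is down to just 6. So r6c1=6.
Step 29. [r9c3∈{2}] r9c3 is down to just 2 ⇒ r9c3=2.
Step 30. [r7c2∈{7}] nothing but 7 survives at r7c2. So r7c2=7.
Step 31. [r7c4∈{3}] r7c4 has the single candidate 3. So r7c4=3.
Step 32. [r7c9∈{9}] r7c9 has the single candidate 9 ⇒ r7c9=9.
Step 33. [r8c7∈{2}] nothing but 2 survives at r8c7, so r8c7=2.
Step 34. [r5c2∈{4}] r5c2's peers cover all but 4 ⇒ r5c2=4.
Step 35. [r1c4∈{5}] r1c4's peers cover all but 5 ⇒ r1c4=5.
Step 36. [r2c5∈{1}] only 1 remains possible at r2c5 ⇒ r2c5=1.
Step 37. [r5c5∈{9}] r5c5 is down to just 9, so r5c5=9.
Step 38. [r3c3∈{7}] nothing but 7 survives at r3c3, so r3c3=7.
Step 39. [r1c7∈{8}] nothing but 8 survives at r1c7, so r1c7=8.
Step 40. [r6c3∈{5}] r6c3 is down to just 5, so r6c3=5.
Step 41. [r2c9∈{6}] r2c9 has the single candidate 6, so r2c9=6.
Step 42. [r3c7∈{4}] only 4 remains possible at r3c7, so r3c7=4.
Step 43. [r1c6∈{7}] r1c6's peers cover all but 7 ⇒ r1c6=7.

Answer: 3 2 4 5 6 7 8 9 1 / 5 8 9 2 1 4 7 3 6 / 1 6 7 9 3 8 4 2 5 / 2 9 8 6 7 5 1 4 3 / 7 4 1 8 9 3 6 5 2 / 6 3 5 4 2 1 9 7 8 / 4 7 6 3 8 2 5 1 9 / 9 1 3 7 5 6 2 8 4 / 8 5 2 1 4 9 3 6 7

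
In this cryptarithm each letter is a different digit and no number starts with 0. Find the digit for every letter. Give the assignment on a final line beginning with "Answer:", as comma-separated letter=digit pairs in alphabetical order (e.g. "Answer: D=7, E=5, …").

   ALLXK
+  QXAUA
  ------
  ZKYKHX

Step 1. [Z] Z is the leading digit of a 6-digit sum of two 5-digit numbers; the final carry is exactly 1. So Z=1.
Step 2. [col 1: K + A ≡ X (mod 10)] column 1 (K + A ≡ X (mod 10), carry-in 0) doesn't pin A yet; pick A=4 and continue. So A=4.
Step 3. [col 1: K + A ≡ X (mod 10)] several values work for K in column 1 (K + A ≡ X (mod 10), carry-in 0); try K=2 ⇒ K=2.
Step 4. [col 1: K + A ≡ X (mod 10)] column 1: given K=2, A=4, carry-in 0, and digits 1,2,4 already taken and all letters distinct, K+A≡X (mod 10) forces X=6. So X=6.
Step 5. [col 2: X + U ≡ H (mod 10)] no forcing yet in column 2 (carry-in 0); H=9 is free and consistent — try it ⇒ H=9.
Step 6. [col 2: X + U ≡ H (mod 10)] column 2: given X=6, H=9, carry-in 0, and digits 1,2,4,6,9 already taken and all letters distinct, X+U≡H (mod 10) forces U=3, so U=3.
Step 7. [col 3: L + A ≡ K (mod 10)] column 3: given A=4, K=2, carry-in 0, and digits 1,2,3,4,6,9 already taken and all letters distinct, L+A≡K (mod 10) forces L=8. So L=8.
Step 8. [col 4: L + X ≡ Y (mod 10)] column 4: given L=8, X=6, carry-in 1, and digits 1,2,3,4,6,8,9 already taken and all letters distinct, L+X≡Y (mod 10) forces Y=5, so Y=5.
Step 9. [col 5: A + Q ≡ K (mod 10)] column 5 reads A+Q+carry(1)=K with A=4, K=2; with digits 1,2,3,4,5,6,8,9 already taken and all letters distinct, the only value for Q is 7. So Q=7.

Answer: A=4, H=9, K=2, L=8, Q=7, U=3, X=6, Y=5, Z=1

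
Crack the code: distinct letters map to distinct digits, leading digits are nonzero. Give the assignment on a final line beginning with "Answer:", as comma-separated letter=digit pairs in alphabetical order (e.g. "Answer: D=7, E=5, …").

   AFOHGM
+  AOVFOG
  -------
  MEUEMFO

Step 1. [col 1: M + G ≡ O (mod 10)] no forcing yet in column 1 (carry-in 0); G=2 is free and consistent — try it, so G=2.
Step 2. [col 1: M + G ≡ O (mod 10)] M=1 is one option consistent with column 1 (M + G ≡ O (mod 10), carry-in 0) — take it. So M=1.
Step 3. [col 1: M + G ≡ O (mod 10)] column 1: given M=1, G=2, carry-in 0, and digits 1,2 already taken and all letters distinct, M+G≡O (mod 10) forces O=3. So O=3.
Step 4. [col 2: G + O ≡ F (mod 10)] column 2: given G=2, O=3, carry-in 0, and digits 1,2,3 already taken and all letters distinct, G+O≡F (mod 10) forces F=5, so F=5.
Step 5. [col 3: H + F ≡ M (mod 10)] in column 3 we have H+F≡M with carry-in 0; given F=5, M=1 and digits 1,2,3,5 already taken and all letters distinct, that pins H to 6 ⇒ H=6.
Step 6. [col 4: O + V ≡ E (mod 10)] V=0 is one option consistent with column 4 (O + V ≡ E (mod 10), carry-in 1) — take it, so V=0.
Step 7. [col 4: O + V ≡ E (mod 10)] column 4: given O=3, V=0, carry-in 1, and digits 0,1,2,3,5,6 already taken and all letters distinct, O+V≡E (mod 10) forces E=4. So E=4.
Step 8. [col 5: F + O ≡ U (mod 10)] column 5: given F=5, O=3, carry-in 0, and digits 0,1,2,3,4,5,6 already taken and all letters distinct, F+O≡U (mod 10) forces U=8, so U=8.
Step 9. [col 6: A + A ≡ E (mod 10)] column 6 reads A+A+carry(0)=E with E=4; with digits 0,1,2,3,4,5,6,8 already taken and all letters distinct, the only value for A is 7. So A=7.

Answer: A=7, E=4, F=5, G=2, H=6, M=1, O=3, U=8, V=0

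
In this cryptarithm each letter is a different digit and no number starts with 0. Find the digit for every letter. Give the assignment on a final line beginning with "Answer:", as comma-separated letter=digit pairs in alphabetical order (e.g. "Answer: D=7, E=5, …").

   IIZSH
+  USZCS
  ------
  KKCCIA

Step 1. [col 1: H + S ≡ A (mod 10)] no forcing yet in column 1 (carry-in 0); A=0 is free and consistent — try it, so A=0.
Step 2. [col 1: H + S ≡ A (mod 10)] no forcing yet in column 1 (carry-in 0); S=4 is free and consistent — try it. So S=4.
Step 3. [col 1: H + S ≡ A (mod 10)] column 1: given S=4, A=0, carry-in 0, and digits 0,4 already taken and all letters distinct, H+S≡A (mod 10) forces H=6 ⇒ H=6.
Step 4. [col 2: S + C ≡ I (mod 10)] several values work for I in column 2 (S + C ≡ I (mod 10), carry-in 1); try I=2 ⇒ I=2.
Step 5. [col 2: S + C ≡ I (mod 10)] column 2: given S=4, I=2, carry-in 1, and digits 0,2,4,6 already taken and all letters distinct, S+C≡I (mod 10) forces C=7 ⇒ C=7.
Step 6. [K] K is the leading digit of a 6-digit sum of two 5-digit numbers; the final carry is exactly 1, so K=1.
Step 7. [col 3: Z + Z ≡ C (mod 10)] Z=8 is one option consistent with column 3 (Z + Z ≡ C (mod 10), carry-in 1) — take it. So Z=8.
Step 8. [col 5: I + U ≡ K (mod 10)] from column 5 (I=2, K=1, carry-in 0, digits 0,1,2,4,6,7,8 already taken and all letters distinct): U must equal 9. So U=9.

Answer: A=0, C=7, H=6, I=2, K=1, S=4, U=9, Z=8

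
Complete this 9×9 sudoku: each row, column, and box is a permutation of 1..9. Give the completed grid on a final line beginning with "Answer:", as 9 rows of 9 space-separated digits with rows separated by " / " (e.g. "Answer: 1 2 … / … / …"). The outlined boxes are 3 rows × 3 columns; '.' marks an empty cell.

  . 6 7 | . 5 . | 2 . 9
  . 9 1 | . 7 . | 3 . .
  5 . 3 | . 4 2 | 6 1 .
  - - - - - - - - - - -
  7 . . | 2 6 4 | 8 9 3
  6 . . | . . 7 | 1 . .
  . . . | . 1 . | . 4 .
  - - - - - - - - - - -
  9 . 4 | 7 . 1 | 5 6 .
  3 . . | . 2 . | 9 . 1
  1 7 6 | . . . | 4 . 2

Step 1. [r3c2∈{8}] r3c2's peers cover all but 8. So r3c2=8.
Step 2. [r8c3∈{5,8}] 8 has one home in box 7: r8c3. So r8c3=8.
Step 3. [r5c9∈{5}] r5c9 is down to just 5. So r5c9=5.
Step 4. [r1c8∈{8}] r1c8's peers cover all but 8, so r1c8=8.
Step 5. [r7c5∈{3,8}] r7c5 is the only open cell in row 7 admitting 3, so r7c5=3.
Step 6. [r8c2∈{5}] r8c2's peers cover all but 5, so r8c2=5.
Step 7. [r6c1∈{2,8}] col 1 places 8 nowhere but r6c1 ⇒ r6c1=8.
Step 8. [r3c4∈{9}] nothing but 9 survives at r3c4, so r3c4=9.
Step 9. [r5c2∈{2,3,4}] in row 5, 4 fits only at r5c2, so r5c2=4.
Step 10. [r5c4∈{3,8}] r5c4 is the only open cell in row 5 admitting 3, so r5c4=3.
Step 11. [r6c4∈{5}] only 5 remains possible at r6c4. So r6c4=5.
Step 12. [r9c4∈{8}] r9c4 is down to just 8 ⇒ r9c4=8.
Step 13. [r6c6∈{9}] nothing but 9 survives at r6c6, so r6c6=9.
Step 14. [r2c4∈{6}] nothing but 6 survives at r2c4. So r2c4=6.
Step 15. [r6c3∈{2}] r6c3 is down to just 2 ⇒ r6c3=2.
Step 16. [r3c9∈{7}] only 7 remains possible at r3c9 ⇒ r3c9=7.
Step 17. [r2c9∈{4}] r2c9's peers cover all but 4 ⇒ r2c9=4.
Step 18. [r7c2∈{2}] nothing but 2 survives at r7c2, so r7c2=2.
Step 19. [r6c2∈{3}] nothing but 3 survives at r6c2 ⇒ r6c2=3.
Step 20. [r9c5∈{9}] r9c5's peers cover all but 9, so r9c5=9.
Step 21. [r8c4∈{4}] r8c4's peers cover all but 4 ⇒ r8c4=4.
Step 22. [r5c3∈{9}] r5c3's peers cover all but 9. So r5c3=9.
Step 23. [r8c8∈{7}] only 7 remains possible at r8c8. So r8c8=7.
Step 24. [r2c6∈{8}] r2c6's peers cover all but 8 ⇒ r2c6=8.
Step 25. [r4c2∈{1}] r4c2 is down to just 1, so r4c2=1.
Step 26. [r5c5∈{8}] r5c5's peers cover all but 8. So r5c5=8.
Step 27. [r6c9∈{6}] only 6 remains possible at r6c9. So r6c9=6.
Step 28. [r7c9∈{8}] nothing but 8 survives at r7c9 ⇒ r7c9=8.
Step 29. [r1c1∈{4}] r1c1's peers cover all but 4 ⇒ r1c1=4.
Step 30. [r6c7∈{7}] only 7 remains possible at r6c7. So r6c7=7.
Step 31. [r8c6∈{6}] only 6 remains possible at r8c6, so r8c6=6.
Step 32. [r1c6∈{3}] r1c6's peers cover all but 3, so r1c6=3.
Step 33. [r1c4∈{1}] r1c4 has the single candidate 1. So r1c4=1.
Step 34. [r2c8∈{5}] r2c8's peers cover all but 5. So r2c8=5.
Step 35. [r9c8∈{3}] only 3 remains possible at r9c8 ⇒ r9c8=3.
Step 36. [r2c1∈{2}] r2c1 is down to just 2. So r2c1=2.
Step 37. [r5c8∈{2}] r5c8's peers cover all but 2 ⇒ r5c8=2.
Step 38. [r9c6∈{5}] r9c6's peers cover all but 5. So r9c6=5.
Step 39. [r4c3∈{5}] nothing but 5 survives at r4c3. So r4c3=5.

Answer: 4 6 7 1 5 3 2 8 9 / 2 9 1 6 7 8 3 5 4 / 5 8 3 9 4 2 6 1 7 / 7 1 5 2 6 4 8 9 3 / 6 4 9 3 8 7 1 2 5 / 8 3 2 5 1 9 7 4 6 / 9 2 4 7 3 1 5 6 8 / 3 5 8 4 2 6 9 7 1 / 1 7 6 8 9 5 4 3 2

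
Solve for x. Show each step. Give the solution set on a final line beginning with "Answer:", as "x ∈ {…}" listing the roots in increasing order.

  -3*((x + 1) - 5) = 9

Step 1. [-3*((x + 1) - 5) = 9] LHS = -3·(…); ÷-3 both sides, so div: (x + 1) - 5 = -3.
Step 2. [(x + 1) - 5 = -3] -5 is outermost — add 5 both sides, so sub: x + 1 = 2.
Step 3. [x + 1 = 2] subtract 1: x sits inside (… + 1). So sub: x = 1.

Answer: x ∈ {1}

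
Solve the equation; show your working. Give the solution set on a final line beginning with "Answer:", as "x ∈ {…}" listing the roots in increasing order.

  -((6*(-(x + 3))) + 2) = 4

Step 1. [-((6*(-(x + 3))) + 2) = 4] leading − — multiply by −1. So neg: (6*(-(x + 3))) + 2 = -4.
Step 2. [(6*(-(x + 3))) + 2 = -4] peel the +2: subtract 2 from each side, so sub: 6*(-(x + 3)) = -6.
Step 3. [6*(-(x + 3)) = -6] leading coefficient 6: divide by 6 ⇒ div: -(x + 3) = -1.
Step 4. [-(x + 3) = -1] LHS negated; negate both sides ⇒ neg: x + 3 = 1.
Step 5. [x + 3 = 1] subtract 3: x sits inside (… + 3) ⇒ sub: x = -2.

Answer: x ∈ {-2}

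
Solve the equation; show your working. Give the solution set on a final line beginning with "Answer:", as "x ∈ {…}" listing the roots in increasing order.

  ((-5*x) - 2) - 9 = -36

Step 1. [((-5*x) - 2) - 9 = -36] peel the -9: add 9 from each side, so sub: (-5*x) - 2 = -27.
Step 2. [(-5*x) - 2 = -27] -2 is outermost — add 2 both sides. So sub: -5*x = -25.
Step 3. [-5*x = -25] LHS = -5·(…); ÷-5 both sides ⇒ div: x = 5.

Answer: x ∈ {5}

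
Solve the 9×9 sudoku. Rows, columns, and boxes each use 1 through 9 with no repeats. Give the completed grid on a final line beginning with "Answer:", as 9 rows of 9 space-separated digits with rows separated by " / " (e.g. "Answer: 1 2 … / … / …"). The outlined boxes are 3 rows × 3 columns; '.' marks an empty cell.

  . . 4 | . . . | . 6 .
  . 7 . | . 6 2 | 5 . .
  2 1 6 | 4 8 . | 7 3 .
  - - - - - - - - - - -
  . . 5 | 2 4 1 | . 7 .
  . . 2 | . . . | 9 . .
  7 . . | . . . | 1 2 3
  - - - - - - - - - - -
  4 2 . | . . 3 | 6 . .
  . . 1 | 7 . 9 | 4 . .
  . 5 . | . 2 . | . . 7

Step 1. [r4c7∈{8}] nothing but 8 survives at r4c7 ⇒ r4c7=8.
Step 2. [r8c5∈{5}] only 5 remains possible at r8c5, so r8c5=5.
Step 3. [r8c8∈{8}] r8c8 is down to just 8 ⇒ r8c8=8.
Step 4. [r7c5∈{1}] nothing but 1 survives at r7c5. So r7c5=1.
Step 5. [r7c4∈{8}] r7c4 is down to just 8. So r7c4=8.
Step 6. [r1c1∈{3,5,8,9}] 5 has one home in col 1: r1c1. So r1c1=5.
Step 7. [r9c4∈{6}] r9c4 has the single candidate 6 ⇒ r9c4=6.
Step 8. [r3c9∈{9}] r3c9's peers cover all but 9. So r3c9=9.
Step 9. [r6c2∈{4,6,8,9}] 4 has one home in row 6: r6c2 ⇒ r6c2=4.
Step 10. [r6c6∈{5,6,8}] row 6 places 6 nowhere but r6c6 ⇒ r6c6=6.
Step 11. [r6c3∈{8,9}] in row 6, 8 fits only at r6c3, so r6c3=8.
Step 12. [r1c2∈{3,8,9}] 8 has one home in col 2: r1c2, so r1c2=8.
Step 13. [r4c9∈{6}] r4c9 is down to just 6 ⇒ r4c9=6.
Step 14. [r6c4∈{5,9}] 5 has one home in row 6: r6c4 ⇒ r6c4=5.
Step 15. [r5c4∈{3}] r5c4 is down to just 3, so r5c4=3.
Step 16. [r7c9∈{5}] r7c9 is down to just 5 ⇒ r7c9=5.
Step 17. [r9c8∈{1,9}] r9c8 is the only open cell in row 9 admitting 1. So r9c8=1.
Step 18. [r2c9∈{1,4,8}] r2c9 is the only open cell in row 2 admitting 8 ⇒ r2c9=8.
Step 19. [r5c2∈{6}] only 6 remains possible at r5c2. So r5c2=6.
Step 20. [r8c2∈{3}] nothing but 3 survives at r8c2. So r8c2=3.
Step 21. [r9c3∈{9}] nothing but 9 survives at r9c3 ⇒ r9c3=9.
Step 22. [r2c1∈{3,9}] r2c1 is the only open cell in box 1 admitting 9. So r2c1=9.
Step 23. [r1c4∈{1,9}] r1c4 is the only open cell in col 4 admitting 9 ⇒ r1c4=9.
Step 24. [r1c6∈{7}] r1c6's peers cover all but 7. So r1c6=7.
Step 25. [r1c7∈{2}] r1c7 has the single candidate 2, so r1c7=2.
Step 26. [r5c8∈{4,5}] row 5 places 5 nowhere but r5c8. So r5c8=5.
Step 27. [r3c6∈{5}] r3c6 is down to just 5. So r3c6=5.
Step 28. [r7c3∈{7}] r7c3's peers cover all but 7, so r7c3=7.
Step 29. [r9c6∈{4}] r9c6's peers cover all but 4, so r9c6=4.
Step 30. [r9c7∈{3}] only 3 remains possible at r9c7 ⇒ r9c7=3.
Step 31. [r5c5∈{7}] r5c5 has the single candidate 7, so r5c5=7.
Step 32. [r5c6∈{8}] only 8 remains possible at r5c6. So r5c6=8.
Step 33. [r8c9∈{2}] nothing but 2 survives at r8c9, so r8c9=2.
Step 34. [r8c1∈{6}] r8c1 has the single candidate 6, so r8c1=6.
Step 35. [r7c8∈{9}] only 9 remains possible at r7c8 ⇒ r7c8=9.
Step 36. [r9c1∈{8}] r9c1 has the single candidate 8, so r9c1=8.
Step 37. [r2c4∈{1}] r2c4's peers cover all but 1. So r2c4=1.
Step 38. [r1c5∈{3}] r1c5 has the single candidate 3. So r1c5=3.
Step 39. [r4c2∈{9}] only 9 remains possible at r4c2 ⇒ r4c2=9.
Step 40. [r1c9∈{1}] only 1 remains possible at r1c9. So r1c9=1.
Step 41. [r4c1∈{3}] only 3 remains possible at r4c1, so r4c1=3.
Step 42. [r2c3∈{3}] r2c3 has the single candidate 3. So r2c3=3.
Step 43. [r2c8∈{4}] r2c8 is down to just 4 ⇒ r2c8=4.
Step 44. [r5c1∈{1}] only 1 remains possible at r5c1. So r5c1=1.
Step 45. [r6c5∈{9}] nothing but 9 survives at r6c5. So r6c5=9.
Step 46. [r5c9∈{4}] r5c9 has the single candidate 4, so r5c9=4.

Answer: 5 8 4 9 3 7 2 6 1 / 9 7 3 1 6 2 5 4 8 / 2 1 6 4 8 5 7 3 9 / 3 9 5 2 4 1 8 7 6 / 1 6 2 3 7 8 9 5 4 / 7 4 8 5 9 6 1 2 3 / 4 2 7 8 1 3 6 9 5 / 6 3 1 7 5 9 4 8 2 / 8 5 9 6 2 4 3 1 7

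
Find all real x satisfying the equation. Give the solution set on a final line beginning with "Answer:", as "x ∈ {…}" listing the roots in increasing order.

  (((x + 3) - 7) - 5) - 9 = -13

Step 1. [(((x + 3) - 7) - 5) - 9 = -13] -9 is outermost — add 9 both sides. So sub: ((x + 3) - 7) - 5 = -4.
Step 2. [((x + 3) - 7) - 5 = -4] the outer -5 inverts by adding 5, so sub: (x + 3) - 7 = 1.
Step 3. [(x + 3) - 7 = 1] the outer -7 inverts by adding 7. So sub: x + 3 = 8.
Step 4. [x + 3 = 8] 3 comes off first (subtract 3). So sub: x = 5.

Answer: x ∈ {5}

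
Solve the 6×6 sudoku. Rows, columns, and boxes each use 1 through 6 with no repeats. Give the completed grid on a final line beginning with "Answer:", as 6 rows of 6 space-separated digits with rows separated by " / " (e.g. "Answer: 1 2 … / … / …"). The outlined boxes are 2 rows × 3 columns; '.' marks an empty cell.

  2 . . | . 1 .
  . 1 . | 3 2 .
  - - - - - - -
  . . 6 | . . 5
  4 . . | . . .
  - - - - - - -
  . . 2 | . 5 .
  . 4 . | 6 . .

Step 1. [r6c5∈{3}] nothing but 3 survives at r6c5. So r6c5=3.
Step 2. [r4c6∈{1,2,3,6}] r4c6 is the only open cell in col 6 admitting 3 ⇒ r4c6=3.
Step 3. [r1c4∈{4,5}] across col 4, 5 lands solely at r1c4. So r1c4=5.
Step 4. [r1c3∈{3,4}] across col 3, 3 lands solely at r1c3 ⇒ r1c3=3.
Step 5. [r1c6∈{4,6}] across row 1, 4 lands solely at r1c6 ⇒ r1c6=4.
Step 6. [r5c6∈{1}] nothing but 1 survives at r5c6, so r5c6=1.
Step 7. [r4c2∈{2,5}] 5 has one home in col 2: r4c2, so r4c2=5.
Step 8. [r4c3∈{1}] r4c3's peers cover all but 1, so r4c3=1.
Step 9. [r3c1∈{3}] only 3 remains possible at r3c1 ⇒ r3c1=3.
Step 10. [r5c1∈{6}] r5c1 has the single candidate 6 ⇒ r5c1=6.
Step 11. [r2c1∈{5}] r2c1 is down to just 5 ⇒ r2c1=5.
Step 12. [r3c4∈{1,2,4}] across row 3, 1 lands solely at r3c4 ⇒ r3c4=1.
Step 13. [r6c6∈{2}] nothing but 2 survives at r6c6, so r6c6=2.
Step 14. [r2c3∈{4}] r2c3 is down to just 4. So r2c3=4.
Step 15. [r1c2∈{6}] nothing but 6 survives at r1c2, so r1c2=6.
Step 16. [r5c2∈{3}] r5c2 has the single candidate 3 ⇒ r5c2=3.
Step 17. [r3c2∈{2}] nothing but 2 survives at r3c2. So r3c2=2.
Step 18. [r4c5∈{6}] nothing but 6 survives at r4c5. So r4c5=6.
Step 19. [r2c6∈{6}] nothing but 6 survives at r2c6, so r2c6=6.
Step 20. [r6c3∈{5}] r6c3 has the single candidate 5, so r6c3=5.
Step 21. [r5c4∈{4}] nothing but 4 survives at r5c4, so r5c4=4.
Step 22. [r4c4∈{2}] r4c4 has the single candidate 2 ⇒ r4c4=2.
Step 23. [r6c1∈{1}] only 1 remains possible at r6c1, so r6c1=1.
Step 24. [r3c5∈{4}] r3c5 is down to just 4, so r3c5=4.

Answer: 2 6 3 5 1 4 / 5 1 4 3 2 6 / 3 2 6 1 4 5 / 4 5 1 2 6 3 / 6 3 2 4 5 1 / 1 4 5 6 3 2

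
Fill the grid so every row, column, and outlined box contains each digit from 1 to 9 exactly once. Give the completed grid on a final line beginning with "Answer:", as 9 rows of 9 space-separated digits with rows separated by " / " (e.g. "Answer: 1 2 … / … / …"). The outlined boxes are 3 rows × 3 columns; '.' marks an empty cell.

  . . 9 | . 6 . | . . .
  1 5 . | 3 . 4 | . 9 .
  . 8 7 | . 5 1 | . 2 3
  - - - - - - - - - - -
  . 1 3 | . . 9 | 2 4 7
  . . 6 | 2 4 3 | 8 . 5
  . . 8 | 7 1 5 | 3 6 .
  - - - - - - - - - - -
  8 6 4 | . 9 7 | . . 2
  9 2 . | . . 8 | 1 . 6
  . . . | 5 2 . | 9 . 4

Step 1. [r1c4∈{8}] r1c4 is down to just 8, so r1c4=8.
Step 2. [r8c8∈{3,5,7}] 7 has one home in row 8: r8c8 ⇒ r8c8=7.
Step 3. [r1c7∈{4,5,7}] across row 1, 7 lands solely at r1c7. So r1c7=7.
Step 4. [r5c2∈{7,9}] across row 5, 9 lands solely at r5c2 ⇒ r5c2=9.
Step 5. [r6c2∈{4}] nothing but 4 survives at r6c2 ⇒ r6c2=4.
Step 6. [r1c1∈{2,3,4}] r1c1 is the only open cell in row 1 admitting 4 ⇒ r1c1=4.
Step 7. [r9c1∈{3,7}] col 1 places 3 nowhere but r9c1, so r9c1=3.
Step 8. [r1c8∈{1,5}] 5 has one home in row 1: r1c8 ⇒ r1c8=5.
Step 9. [r2c7∈{6}] nothing but 6 survives at r2c7. So r2c7=6.
Step 10. [r4c5∈{8}] nothing but 8 survives at r4c5, so r4c5=8.
Step 11. [r9c3∈{1}] nothing but 1 survives at r9c3. So r9c3=1.
Step 12. [r1c9∈{1}] r1c9 has the single candidate 1. So r1c9=1.
Step 13. [r9c8∈{8}] r9c8 has the single candidate 8, so r9c8=8.
Step 14. [r1c6∈{2}] r1c6 is down to just 2, so r1c6=2.
Step 15. [r8c5∈{3}] r8c5 is down to just 3. So r8c5=3.
Step 16. [r5c1∈{7}] r5c1 is down to just 7. So r5c1=7.
Step 17. [r3c4∈{9}] r3c4 has the single candidate 9. So r3c4=9.
Step 18. [r9c6∈{6}] nothing but 6 survives at r9c6 ⇒ r9c6=6.
Step 19. [r2c9∈{8}] r2c9 has the single candidate 8. So r2c9=8.
Step 20. [r3c7∈{4}] r3c7 is down to just 4, so r3c7=4.
Step 21. [r5c8∈{1}] r5c8's peers cover all but 1, so r5c8=1.
Step 22. [r3c1∈{6}] r3c1 has the single candidate 6, so r3c1=6.
Step 23. [r7c4∈{1}] r7c4 is down to just 1, so r7c4=1.
Step 24. [r4c4∈{6}] only 6 remains possible at r4c4, so r4c4=6.
Step 25. [r8c3∈{5}] r8c3's peers cover all but 5, so r8c3=5.
Step 26. [r8c4∈{4}] nothing but 4 survives at r8c4, so r8c4=4.
Step 27. [r4c1∈{5}] only 5 remains possible at r4c1, so r4c1=5.
Step 28. [r7c7∈{5}] only 5 remains possible at r7c7 ⇒ r7c7=5.
Step 29. [r6c1∈{2}] nothing but 2 survives at r6c1, so r6c1=2.
Step 30. [r2c3∈{2}] only 2 remains possible at r2c3 ⇒ r2c3=2.
Step 31. [r2c5∈{7}] r2c5 is down to just 7, so r2c5=7.
Step 32. [r6c9∈{9}] r6c9 has the single candidate 9, so r6c9=9.
Step 33. [r9c2∈{7}] r9c2 has the single candidate 7. So r9c2=7.
Step 34. [r7c8∈{3}] nothing but 3 survives at r7c8, so r7c8=3.
Step 35. [r1c2∈{3}] only 3 remains possible at r1c2. So r1c2=3.

Answer: 4 3 9 8 6 2 7 5 1 / 1 5 2 3 7 4 6 9 8 / 6 8 7 9 5 1 4 2 3 / 5 1 3 6 8 9 2 4 7 / 7 9 6 2 4 3 8 1 5 / 2 4 8 7 1 5 3 6 9 / 8 6 4 1 9 7 5 3 2 / 9 2 5 4 3 8 1 7 6 / 3 7 1 5 2 6 9 8 4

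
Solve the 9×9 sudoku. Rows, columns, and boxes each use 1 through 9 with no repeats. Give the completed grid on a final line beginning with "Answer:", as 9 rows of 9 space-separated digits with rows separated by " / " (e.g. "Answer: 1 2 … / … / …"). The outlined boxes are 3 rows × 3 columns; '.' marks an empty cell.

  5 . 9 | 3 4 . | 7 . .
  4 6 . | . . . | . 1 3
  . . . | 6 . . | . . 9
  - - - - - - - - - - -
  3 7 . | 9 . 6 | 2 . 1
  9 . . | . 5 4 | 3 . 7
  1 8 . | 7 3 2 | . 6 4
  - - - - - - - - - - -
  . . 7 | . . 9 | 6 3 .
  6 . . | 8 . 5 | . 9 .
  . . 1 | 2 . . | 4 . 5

Step 1. [r5c2∈{2}] r5c2's peers cover all but 2 ⇒ r5c2=2.
Step 2. [r8c5∈{1,7}] in row 8, 7 fits only at r8c5 ⇒ r8c5=7.
Step 3. [r5c8∈{8}] nothing but 8 survives at r5c8, so r5c8=8.
Step 4. [r8c9∈{2}] only 2 remains possible at r8c9. So r8c9=2.
Step 5. [r4c8∈{5}] r4c8 has the single candidate 5, so r4c8=5.
Step 6. [r3c1∈{2,7,8}] 7 has one home in col 1: r3c1, so r3c1=7.
Step 7. [r3c7∈{5,8}] row 3 places 5 nowhere but r3c7. So r3c7=5.
Step 8. [r2c7∈{8}] r2c7 has the single candidate 8. So r2c7=8.
Step 9. [r3c3∈{2,3,8}] 8 has one home in col 3: r3c3. So r3c3=8.
Step 10. [r8c3∈{3,4}] 3 has one home in col 3: r8c3 ⇒ r8c3=3.
Step 11. [r3c6∈{1}] only 1 remains possible at r3c6. So r3c6=1.
Step 12. [r7c4∈{1,4}] col 4 places 4 nowhere but r7c4 ⇒ r7c4=4.
Step 13. [r3c5∈{2}] r3c5 has the single candidate 2. So r3c5=2.
Step 14. [r7c9∈{8}] r7c9 is down to just 8 ⇒ r7c9=8.
Step 15. [r2c5∈{9}] r2c5 is down to just 9 ⇒ r2c5=9.
Step 16. [r3c8∈{4}] r3c8 is down to just 4 ⇒ r3c8=4.
Step 17. [r7c2∈{5}] nothing but 5 survives at r7c2 ⇒ r7c2=5.
Step 18. [r9c5∈{6}] r9c5 has the single candidate 6, so r9c5=6.
Step 19. [r9c2∈{9}] r9c2's peers cover all but 9 ⇒ r9c2=9.
Step 20. [r8c7∈{1}] r8c7 is down to just 1 ⇒ r8c7=1.
Step 21. [r7c5∈{1}] r7c5 has the single candidate 1. So r7c5=1.
Step 22. [r1c2∈{1}] nothing but 1 survives at r1c2, so r1c2=1.
Step 23. [r2c4∈{5}] r2c4's peers cover all but 5 ⇒ r2c4=5.
Step 24. [r9c1∈{8}] r9c1 has the single candidate 8 ⇒ r9c1=8.
Step 25. [r6c7∈{9}] r6c7's peers cover all but 9. So r6c7=9.
Step 26. [r2c6∈{7}] r2c6's peers cover all but 7 ⇒ r2c6=7.
Step 27. [r5c4∈{1}] r5c4's peers cover all but 1 ⇒ r5c4=1.
Step 28. [r3c2∈{3}] only 3 remains possible at r3c2. So r3c2=3.
Step 29. [r4c3∈{4}] nothing but 4 survives at r4c3, so r4c3=4.
Step 30. [r1c8∈{2}] r1c8 has the single candidate 2 ⇒ r1c8=2.
Step 31. [r9c6∈{3}] r9c6 is down to just 3 ⇒ r9c6=3.
Step 32. [r1c6∈{8}] r1c6 has the single candidate 8, so r1c6=8.
Step 33. [r7c1∈{2}] nothing but 2 survives at r7c1 ⇒ r7c1=2.
Step 34. [r1c9∈{6}] r1c9 is down to just 6 ⇒ r1c9=6.
Step 35. [r9c8∈{7}] r9c8's peers cover all but 7, so r9c8=7.
Step 36. [r2c3∈{2}] r2c3 has the single candidate 2 ⇒ r2c3=2.
Step 37. [r5c3∈{6}] r5c3's peers cover all but 6 ⇒ r5c3=6.
Step 38. [r4c5∈{8}] r4c5's peers cover all but 8 ⇒ r4c5=8.
Step 39. [r6c3∈{5}] r6c3's peers cover all but 5, so r6c3=5.
Step 40. [r8c2∈{4}] only 4 remains possible at r8c2, so r8c2=4.

Answer: 5 1 9 3 4 8 7 2 6 / 4 6 2 5 9 7 8 1 3 / 7 3 8 6 2 1 5 4 9 / 3 7 4 9 8 6 2 5 1 / 9 2 6 1 5 4 3 8 7 / 1 8 5 7 3 2 9 6 4 / 2 5 7 4 1 9 6 3 8 / 6 4 3 8 7 5 1 9 2 / 8 9 1 2 6 3 4 7 5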